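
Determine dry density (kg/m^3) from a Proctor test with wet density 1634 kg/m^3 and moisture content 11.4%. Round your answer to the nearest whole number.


Step 1: Dry density = wet density / (1 + w/100)
Step 2: Dry density = 1634 / (1 + 11.4/100)
Step 3: Dry density = 1634 / 1.114
Step 4: Dry density = 1467 kg/m^3

1467


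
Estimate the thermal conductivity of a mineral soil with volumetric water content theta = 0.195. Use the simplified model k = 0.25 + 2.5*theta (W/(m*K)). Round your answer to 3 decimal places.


Step 1: k = 0.25 + 2.5 * theta
Step 2: k = 0.25 + 2.5 * 0.195
Step 3: k = 0.25 + 0.488
Step 4: k = 0.738 W/(m*K)

0.738


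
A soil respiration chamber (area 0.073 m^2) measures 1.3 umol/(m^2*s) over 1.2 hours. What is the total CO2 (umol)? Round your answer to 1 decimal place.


Step 1: Convert time to seconds: 1.2 hr * 3600 = 4320.0 s
Step 2: Total = flux * area * time_s
Step 3: Total = 1.3 * 0.073 * 4320.0
Step 4: Total = 410.0 umol

410.0


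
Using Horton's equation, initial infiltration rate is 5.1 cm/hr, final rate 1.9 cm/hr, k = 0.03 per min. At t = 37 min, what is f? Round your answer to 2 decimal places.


Step 1: f = fc + (f0 - fc) * exp(-k * t)
Step 2: exp(-0.03 * 37) = 0.329559
Step 3: f = 1.9 + (5.1 - 1.9) * 0.329559
Step 4: f = 1.9 + 3.2 * 0.329559
Step 5: f = 2.95 cm/hr

2.95


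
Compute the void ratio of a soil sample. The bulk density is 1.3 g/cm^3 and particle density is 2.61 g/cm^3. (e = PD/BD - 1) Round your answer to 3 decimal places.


Step 1: e = PD / BD - 1
Step 2: e = 2.61 / 1.3 - 1
Step 3: e = 2.00769 - 1
Step 4: e = 1.008

1.008


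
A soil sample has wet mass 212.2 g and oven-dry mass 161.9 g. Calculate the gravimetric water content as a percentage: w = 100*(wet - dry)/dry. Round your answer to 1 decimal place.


Step 1: Water mass = wet - dry = 212.2 - 161.9 = 50.3 g
Step 2: w = 100 * water mass / dry mass
Step 3: w = 100 * 50.3 / 161.9 = 31.1%

31.1


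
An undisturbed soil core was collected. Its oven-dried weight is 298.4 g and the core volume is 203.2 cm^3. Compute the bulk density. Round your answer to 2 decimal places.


Step 1: Identify the formula: BD = dry mass / volume
Step 2: Substitute values: BD = 298.4 / 203.2
Step 3: BD = 1.47 g/cm^3

1.47


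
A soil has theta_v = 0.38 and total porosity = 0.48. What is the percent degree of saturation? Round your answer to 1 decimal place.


Step 1: S = 100 * theta_v / n
Step 2: S = 100 * 0.38 / 0.48
Step 3: S = 79.2%

79.2


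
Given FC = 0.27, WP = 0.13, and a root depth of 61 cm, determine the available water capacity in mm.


Step 1: Available water = (FC - WP) * depth * 10
Step 2: AW = (0.27 - 0.13) * 61 * 10
Step 3: AW = 0.14 * 61 * 10
Step 4: AW = 85.4 mm

85.4


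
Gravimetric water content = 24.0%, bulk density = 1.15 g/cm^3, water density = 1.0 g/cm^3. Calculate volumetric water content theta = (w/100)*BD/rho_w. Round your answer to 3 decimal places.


Step 1: theta = (w / 100) * BD / rho_w
Step 2: theta = (24.0 / 100) * 1.15 / 1.0
Step 3: theta = 0.24 * 1.15
Step 4: theta = 0.276

0.276


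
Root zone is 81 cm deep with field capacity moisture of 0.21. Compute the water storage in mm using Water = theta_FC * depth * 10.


Step 1: Water (mm) = theta_FC * depth (cm) * 10
Step 2: Water = 0.21 * 81 * 10
Step 3: Water = 170.1 mm

170.1


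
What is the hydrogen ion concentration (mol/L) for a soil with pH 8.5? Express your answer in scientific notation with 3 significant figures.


Step 1: [H+] = 10^(-pH)
Step 2: [H+] = 10^(-8.5)
Step 3: [H+] = 3.16e-09 mol/L

3.16e-09


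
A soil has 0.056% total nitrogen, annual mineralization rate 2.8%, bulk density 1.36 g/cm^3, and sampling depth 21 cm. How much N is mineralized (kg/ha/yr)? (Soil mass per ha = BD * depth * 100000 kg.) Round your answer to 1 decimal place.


Step 1: Soil mass per ha = BD * depth * 100000 = 1.36 * 21 * 100000 = 2856000 kg
Step 2: Total N pool = soil mass * N%/100 = 2856000 * 0.056/100 = 1599.36 kg/ha
Step 3: N mineralized = N pool * rate%/100 = 1599.36 * 2.8/100 = 44.8 kg/ha/yr

44.8


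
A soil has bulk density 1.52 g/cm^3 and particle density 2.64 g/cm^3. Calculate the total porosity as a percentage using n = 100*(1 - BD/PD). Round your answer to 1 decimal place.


Step 1: Formula: n = 100 * (1 - BD / PD)
Step 2: n = 100 * (1 - 1.52 / 2.64)
Step 3: n = 100 * (1 - 0.57576)
Step 4: n = 42.4%

42.4


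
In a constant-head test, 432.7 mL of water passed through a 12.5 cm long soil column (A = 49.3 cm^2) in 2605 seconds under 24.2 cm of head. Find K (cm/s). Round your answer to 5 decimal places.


Step 1: K = Q * L / (A * t * h)
Step 2: Numerator = 432.7 * 12.5 = 5408.75
Step 3: Denominator = 49.3 * 2605 * 24.2 = 3107921.3
Step 4: K = 5408.75 / 3107921.3 = 0.00174 cm/s

0.00174


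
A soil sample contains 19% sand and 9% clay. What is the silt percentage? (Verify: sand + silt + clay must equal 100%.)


Step 1: sand + silt + clay = 100%
Step 2: silt = 100 - sand - clay
Step 3: silt = 100 - 19 - 9
Step 4: silt = 72%

72


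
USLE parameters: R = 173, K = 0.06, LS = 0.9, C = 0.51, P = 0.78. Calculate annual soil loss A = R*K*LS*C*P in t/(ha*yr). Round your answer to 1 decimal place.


Step 1: A = R * K * LS * C * P
Step 2: R * K = 173 * 0.06 = 10.38
Step 3: (R*K) * LS = 10.38 * 0.9 = 9.342
Step 4: * C * P = 9.342 * 0.51 * 0.78 = 3.7
Step 5: A = 3.7 t/(ha*yr)

3.7


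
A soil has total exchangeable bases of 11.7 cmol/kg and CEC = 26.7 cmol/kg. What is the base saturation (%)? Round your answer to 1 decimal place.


Step 1: BS = 100 * (sum of bases) / CEC
Step 2: BS = 100 * 11.7 / 26.7
Step 3: BS = 43.8%

43.8


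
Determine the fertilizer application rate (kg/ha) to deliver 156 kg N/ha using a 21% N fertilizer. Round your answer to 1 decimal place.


Step 1: Fertilizer rate = target N / (N content / 100)
Step 2: Rate = 156 / (21 / 100)
Step 3: Rate = 156 / 0.21
Step 4: Rate = 742.9 kg/ha

742.9


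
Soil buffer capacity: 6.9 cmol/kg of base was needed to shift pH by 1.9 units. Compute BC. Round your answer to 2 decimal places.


Step 1: BC = change in base / change in pH
Step 2: BC = 6.9 / 1.9
Step 3: BC = 3.63 cmol/(kg*pH unit)

3.63


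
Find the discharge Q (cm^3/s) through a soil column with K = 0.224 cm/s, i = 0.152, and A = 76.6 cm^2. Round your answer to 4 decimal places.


Step 1: Apply Darcy's law: Q = K * i * A
Step 2: Q = 0.224 * 0.152 * 76.6
Step 3: Q = 2.6081 cm^3/s

2.6081


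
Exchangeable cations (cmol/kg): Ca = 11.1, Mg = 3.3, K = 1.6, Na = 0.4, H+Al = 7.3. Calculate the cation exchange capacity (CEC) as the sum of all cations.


Step 1: CEC = Ca + Mg + K + Na + (H+Al)
Step 2: CEC = 11.1 + 3.3 + 1.6 + 0.4 + 7.3
Step 3: CEC = 23.7 cmol/kg

23.7


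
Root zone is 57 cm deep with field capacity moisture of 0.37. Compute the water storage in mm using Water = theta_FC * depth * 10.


Step 1: Water (mm) = theta_FC * depth (cm) * 10
Step 2: Water = 0.37 * 57 * 10
Step 3: Water = 210.9 mm

210.9


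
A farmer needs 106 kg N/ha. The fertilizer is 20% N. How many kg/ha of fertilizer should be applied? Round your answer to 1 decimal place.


Step 1: Fertilizer rate = target N / (N content / 100)
Step 2: Rate = 106 / (20 / 100)
Step 3: Rate = 106 / 0.2
Step 4: Rate = 530.0 kg/ha

530.0


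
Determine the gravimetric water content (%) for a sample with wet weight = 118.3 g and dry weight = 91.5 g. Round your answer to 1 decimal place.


Step 1: Water mass = wet - dry = 118.3 - 91.5 = 26.8 g
Step 2: w = 100 * water mass / dry mass
Step 3: w = 100 * 26.8 / 91.5 = 29.3%

29.3


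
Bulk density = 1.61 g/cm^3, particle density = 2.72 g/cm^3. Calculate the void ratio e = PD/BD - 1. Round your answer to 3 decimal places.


Step 1: e = PD / BD - 1
Step 2: e = 2.72 / 1.61 - 1
Step 3: e = 1.68944 - 1
Step 4: e = 0.689

0.689


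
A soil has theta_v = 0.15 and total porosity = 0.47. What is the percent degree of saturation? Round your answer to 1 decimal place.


Step 1: S = 100 * theta_v / n
Step 2: S = 100 * 0.15 / 0.47
Step 3: S = 31.9%

31.9


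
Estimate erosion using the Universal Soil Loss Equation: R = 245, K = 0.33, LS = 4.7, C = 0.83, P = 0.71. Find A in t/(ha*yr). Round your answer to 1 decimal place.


Step 1: A = R * K * LS * C * P
Step 2: R * K = 245 * 0.33 = 80.85
Step 3: (R*K) * LS = 80.85 * 4.7 = 379.995
Step 4: * C * P = 379.995 * 0.83 * 0.71 = 223.9
Step 5: A = 223.9 t/(ha*yr)

223.9


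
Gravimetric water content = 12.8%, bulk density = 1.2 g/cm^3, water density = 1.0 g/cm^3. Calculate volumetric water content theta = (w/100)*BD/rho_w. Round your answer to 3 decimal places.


Step 1: theta = (w / 100) * BD / rho_w
Step 2: theta = (12.8 / 100) * 1.2 / 1.0
Step 3: theta = 0.128 * 1.2
Step 4: theta = 0.154

0.154


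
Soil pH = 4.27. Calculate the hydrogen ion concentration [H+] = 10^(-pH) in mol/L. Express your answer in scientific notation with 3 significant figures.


Step 1: [H+] = 10^(-pH)
Step 2: [H+] = 10^(-4.27)
Step 3: [H+] = 5.37e-05 mol/L

5.37e-05


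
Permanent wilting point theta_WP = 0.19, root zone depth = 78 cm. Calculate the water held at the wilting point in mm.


Step 1: Water (mm) = theta_WP * depth * 10
Step 2: Water = 0.19 * 78 * 10
Step 3: Water = 148.2 mm

148.2


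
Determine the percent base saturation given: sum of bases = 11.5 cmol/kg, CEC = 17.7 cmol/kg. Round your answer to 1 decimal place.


Step 1: BS = 100 * (sum of bases) / CEC
Step 2: BS = 100 * 11.5 / 17.7
Step 3: BS = 65.0%

65.0


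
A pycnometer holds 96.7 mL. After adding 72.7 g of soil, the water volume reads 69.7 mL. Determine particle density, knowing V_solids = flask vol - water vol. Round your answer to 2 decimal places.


Step 1: Volume of solids = flask volume - water volume with soil
Step 2: V_solids = 96.7 - 69.7 = 27.0 mL
Step 3: Particle density = mass / V_solids = 72.7 / 27.0 = 2.69 g/cm^3

2.69


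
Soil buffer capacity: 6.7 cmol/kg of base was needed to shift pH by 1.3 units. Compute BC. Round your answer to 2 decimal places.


Step 1: BC = change in base / change in pH
Step 2: BC = 6.7 / 1.3
Step 3: BC = 5.15 cmol/(kg*pH unit)

5.15


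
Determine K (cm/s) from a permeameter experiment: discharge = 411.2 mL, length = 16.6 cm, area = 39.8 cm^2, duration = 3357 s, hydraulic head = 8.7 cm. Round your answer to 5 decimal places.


Step 1: K = Q * L / (A * t * h)
Step 2: Numerator = 411.2 * 16.6 = 6825.92
Step 3: Denominator = 39.8 * 3357 * 8.7 = 1162394.82
Step 4: K = 6825.92 / 1162394.82 = 0.00587 cm/s

0.00587


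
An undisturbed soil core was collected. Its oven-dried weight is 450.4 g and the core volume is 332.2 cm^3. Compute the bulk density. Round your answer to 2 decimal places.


Step 1: Identify the formula: BD = dry mass / volume
Step 2: Substitute values: BD = 450.4 / 332.2
Step 3: BD = 1.36 g/cm^3

1.36


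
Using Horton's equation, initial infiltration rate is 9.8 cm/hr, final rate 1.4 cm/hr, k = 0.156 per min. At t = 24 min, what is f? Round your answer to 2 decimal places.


Step 1: f = fc + (f0 - fc) * exp(-k * t)
Step 2: exp(-0.156 * 24) = 0.023659
Step 3: f = 1.4 + (9.8 - 1.4) * 0.023659
Step 4: f = 1.4 + 8.4 * 0.023659
Step 5: f = 1.6 cm/hr

1.6


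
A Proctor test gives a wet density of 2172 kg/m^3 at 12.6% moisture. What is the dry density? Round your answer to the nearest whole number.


Step 1: Dry density = wet density / (1 + w/100)
Step 2: Dry density = 2172 / (1 + 12.6/100)
Step 3: Dry density = 2172 / 1.126
Step 4: Dry density = 1929 kg/m^3

1929


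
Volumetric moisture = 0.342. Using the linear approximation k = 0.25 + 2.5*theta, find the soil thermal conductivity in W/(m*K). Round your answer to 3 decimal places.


Step 1: k = 0.25 + 2.5 * theta
Step 2: k = 0.25 + 2.5 * 0.342
Step 3: k = 0.25 + 0.855
Step 4: k = 1.105 W/(m*K)

1.105


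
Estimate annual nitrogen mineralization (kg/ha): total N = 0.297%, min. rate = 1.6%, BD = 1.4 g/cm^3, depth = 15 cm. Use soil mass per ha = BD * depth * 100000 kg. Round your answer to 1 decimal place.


Step 1: Soil mass per ha = BD * depth * 100000 = 1.4 * 15 * 100000 = 2100000 kg
Step 2: Total N pool = soil mass * N%/100 = 2100000 * 0.297/100 = 6237.0 kg/ha
Step 3: N mineralized = N pool * rate%/100 = 6237.0 * 1.6/100 = 99.8 kg/ha/yr

99.8


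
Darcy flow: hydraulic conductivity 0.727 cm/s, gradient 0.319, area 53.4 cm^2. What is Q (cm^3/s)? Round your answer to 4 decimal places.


Step 1: Apply Darcy's law: Q = K * i * A
Step 2: Q = 0.727 * 0.319 * 53.4
Step 3: Q = 12.3842 cm^3/s

12.3842


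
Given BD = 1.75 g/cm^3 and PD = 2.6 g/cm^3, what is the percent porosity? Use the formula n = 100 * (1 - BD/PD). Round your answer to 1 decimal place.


Step 1: Formula: n = 100 * (1 - BD / PD)
Step 2: n = 100 * (1 - 1.75 / 2.6)
Step 3: n = 100 * (1 - 0.67308)
Step 4: n = 32.7%

32.7


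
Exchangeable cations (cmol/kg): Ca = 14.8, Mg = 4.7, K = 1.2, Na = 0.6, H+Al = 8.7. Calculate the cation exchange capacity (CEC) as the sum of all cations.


Step 1: CEC = Ca + Mg + K + Na + (H+Al)
Step 2: CEC = 14.8 + 4.7 + 1.2 + 0.6 + 8.7
Step 3: CEC = 30.0 cmol/kg

30.0


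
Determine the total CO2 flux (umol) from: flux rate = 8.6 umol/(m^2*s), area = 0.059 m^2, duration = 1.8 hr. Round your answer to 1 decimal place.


Step 1: Convert time to seconds: 1.8 hr * 3600 = 6480.0 s
Step 2: Total = flux * area * time_s
Step 3: Total = 8.6 * 0.059 * 6480.0
Step 4: Total = 3288.0 umol

3288.0


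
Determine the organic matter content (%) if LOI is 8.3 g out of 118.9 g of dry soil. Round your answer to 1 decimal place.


Step 1: OM% = 100 * LOI / sample mass
Step 2: OM = 100 * 8.3 / 118.9
Step 3: OM = 7.0%

7.0


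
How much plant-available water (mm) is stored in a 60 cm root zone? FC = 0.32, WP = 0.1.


Step 1: Available water = (FC - WP) * depth * 10
Step 2: AW = (0.32 - 0.1) * 60 * 10
Step 3: AW = 0.22 * 60 * 10
Step 4: AW = 132.0 mm

132.0


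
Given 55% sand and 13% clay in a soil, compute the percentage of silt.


Step 1: sand + silt + clay = 100%
Step 2: silt = 100 - sand - clay
Step 3: silt = 100 - 55 - 13
Step 4: silt = 32%

32


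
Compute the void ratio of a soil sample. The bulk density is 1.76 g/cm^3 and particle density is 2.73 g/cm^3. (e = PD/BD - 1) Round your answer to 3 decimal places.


Step 1: e = PD / BD - 1
Step 2: e = 2.73 / 1.76 - 1
Step 3: e = 1.55114 - 1
Step 4: e = 0.551

0.551


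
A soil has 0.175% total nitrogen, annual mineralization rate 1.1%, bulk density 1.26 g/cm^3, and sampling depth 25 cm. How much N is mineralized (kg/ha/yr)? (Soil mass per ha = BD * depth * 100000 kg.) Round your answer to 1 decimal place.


Step 1: Soil mass per ha = BD * depth * 100000 = 1.26 * 25 * 100000 = 3150000 kg
Step 2: Total N pool = soil mass * N%/100 = 3150000 * 0.175/100 = 5512.5 kg/ha
Step 3: N mineralized = N pool * rate%/100 = 5512.5 * 1.1/100 = 60.6 kg/ha/yr

60.6


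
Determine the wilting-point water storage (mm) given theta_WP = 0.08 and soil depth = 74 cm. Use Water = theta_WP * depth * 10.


Step 1: Water (mm) = theta_WP * depth * 10
Step 2: Water = 0.08 * 74 * 10
Step 3: Water = 59.2 mm

59.2


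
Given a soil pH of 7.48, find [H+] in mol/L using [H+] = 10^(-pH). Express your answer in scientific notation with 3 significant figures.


Step 1: [H+] = 10^(-pH)
Step 2: [H+] = 10^(-7.48)
Step 3: [H+] = 3.31e-08 mol/L

3.31e-08


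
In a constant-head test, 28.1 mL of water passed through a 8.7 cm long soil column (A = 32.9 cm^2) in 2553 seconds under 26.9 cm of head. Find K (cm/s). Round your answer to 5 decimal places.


Step 1: K = Q * L / (A * t * h)
Step 2: Numerator = 28.1 * 8.7 = 244.47
Step 3: Denominator = 32.9 * 2553 * 26.9 = 2259430.53
Step 4: K = 244.47 / 2259430.53 = 0.00011 cm/s

0.00011


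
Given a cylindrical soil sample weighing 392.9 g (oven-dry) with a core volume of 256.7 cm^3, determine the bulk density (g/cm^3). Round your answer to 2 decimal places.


Step 1: Identify the formula: BD = dry mass / volume
Step 2: Substitute values: BD = 392.9 / 256.7
Step 3: BD = 1.53 g/cm^3

1.53


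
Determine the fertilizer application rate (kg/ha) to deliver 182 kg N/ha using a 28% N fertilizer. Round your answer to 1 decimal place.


Step 1: Fertilizer rate = target N / (N content / 100)
Step 2: Rate = 182 / (28 / 100)
Step 3: Rate = 182 / 0.28
Step 4: Rate = 650.0 kg/ha

650.0


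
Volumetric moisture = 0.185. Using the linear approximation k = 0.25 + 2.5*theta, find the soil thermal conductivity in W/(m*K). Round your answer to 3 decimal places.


Step 1: k = 0.25 + 2.5 * theta
Step 2: k = 0.25 + 2.5 * 0.185
Step 3: k = 0.25 + 0.463
Step 4: k = 0.713 W/(m*K)

0.713


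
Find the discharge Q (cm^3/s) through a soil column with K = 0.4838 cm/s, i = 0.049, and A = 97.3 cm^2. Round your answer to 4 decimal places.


Step 1: Apply Darcy's law: Q = K * i * A
Step 2: Q = 0.4838 * 0.049 * 97.3
Step 3: Q = 2.3066 cm^3/s

2.3066


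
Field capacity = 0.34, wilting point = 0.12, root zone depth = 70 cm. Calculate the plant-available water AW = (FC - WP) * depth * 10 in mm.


Step 1: Available water = (FC - WP) * depth * 10
Step 2: AW = (0.34 - 0.12) * 70 * 10
Step 3: AW = 0.22 * 70 * 10
Step 4: AW = 154.0 mm

154.0


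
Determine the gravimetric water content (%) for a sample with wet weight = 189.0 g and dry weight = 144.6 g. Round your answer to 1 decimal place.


Step 1: Water mass = wet - dry = 189.0 - 144.6 = 44.4 g
Step 2: w = 100 * water mass / dry mass
Step 3: w = 100 * 44.4 / 144.6 = 30.7%

30.7


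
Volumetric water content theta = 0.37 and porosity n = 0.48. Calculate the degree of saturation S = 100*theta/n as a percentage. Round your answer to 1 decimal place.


Step 1: S = 100 * theta_v / n
Step 2: S = 100 * 0.37 / 0.48
Step 3: S = 77.1%

77.1


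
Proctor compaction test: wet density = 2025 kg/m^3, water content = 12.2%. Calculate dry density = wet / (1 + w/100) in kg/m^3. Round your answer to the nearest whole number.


Step 1: Dry density = wet density / (1 + w/100)
Step 2: Dry density = 2025 / (1 + 12.2/100)
Step 3: Dry density = 2025 / 1.122
Step 4: Dry density = 1805 kg/m^3

1805


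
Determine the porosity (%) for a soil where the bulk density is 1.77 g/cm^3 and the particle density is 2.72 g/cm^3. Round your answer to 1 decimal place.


Step 1: Formula: n = 100 * (1 - BD / PD)
Step 2: n = 100 * (1 - 1.77 / 2.72)
Step 3: n = 100 * (1 - 0.65074)
Step 4: n = 34.9%

34.9


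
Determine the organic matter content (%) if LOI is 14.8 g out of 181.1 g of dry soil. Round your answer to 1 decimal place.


Step 1: OM% = 100 * LOI / sample mass
Step 2: OM = 100 * 14.8 / 181.1
Step 3: OM = 8.2%

8.2


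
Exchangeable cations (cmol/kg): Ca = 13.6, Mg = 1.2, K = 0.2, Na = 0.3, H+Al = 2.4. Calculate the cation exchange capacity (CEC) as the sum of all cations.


Step 1: CEC = Ca + Mg + K + Na + (H+Al)
Step 2: CEC = 13.6 + 1.2 + 0.2 + 0.3 + 2.4
Step 3: CEC = 17.7 cmol/kg

17.7


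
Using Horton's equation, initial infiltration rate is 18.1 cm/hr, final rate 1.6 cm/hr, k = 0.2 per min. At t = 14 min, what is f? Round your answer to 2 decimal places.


Step 1: f = fc + (f0 - fc) * exp(-k * t)
Step 2: exp(-0.2 * 14) = 0.06081
Step 3: f = 1.6 + (18.1 - 1.6) * 0.06081
Step 4: f = 1.6 + 16.5 * 0.06081
Step 5: f = 2.6 cm/hr

2.6


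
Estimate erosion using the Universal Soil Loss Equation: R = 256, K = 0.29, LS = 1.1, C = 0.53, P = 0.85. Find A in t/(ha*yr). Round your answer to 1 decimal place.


Step 1: A = R * K * LS * C * P
Step 2: R * K = 256 * 0.29 = 74.24
Step 3: (R*K) * LS = 74.24 * 1.1 = 81.664
Step 4: * C * P = 81.664 * 0.53 * 0.85 = 36.8
Step 5: A = 36.8 t/(ha*yr)

36.8


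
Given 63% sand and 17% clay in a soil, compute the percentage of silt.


Step 1: sand + silt + clay = 100%
Step 2: silt = 100 - sand - clay
Step 3: silt = 100 - 63 - 17
Step 4: silt = 20%

20


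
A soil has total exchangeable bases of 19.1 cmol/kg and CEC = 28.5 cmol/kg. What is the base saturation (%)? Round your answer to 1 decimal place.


Step 1: BS = 100 * (sum of bases) / CEC
Step 2: BS = 100 * 19.1 / 28.5
Step 3: BS = 67.0%

67.0


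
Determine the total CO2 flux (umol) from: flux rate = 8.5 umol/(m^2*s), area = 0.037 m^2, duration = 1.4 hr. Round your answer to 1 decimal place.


Step 1: Convert time to seconds: 1.4 hr * 3600 = 5040.0 s
Step 2: Total = flux * area * time_s
Step 3: Total = 8.5 * 0.037 * 5040.0
Step 4: Total = 1585.1 umol

1585.1


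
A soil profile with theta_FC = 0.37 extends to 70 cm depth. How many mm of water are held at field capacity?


Step 1: Water (mm) = theta_FC * depth (cm) * 10
Step 2: Water = 0.37 * 70 * 10
Step 3: Water = 259.0 mm

259.0


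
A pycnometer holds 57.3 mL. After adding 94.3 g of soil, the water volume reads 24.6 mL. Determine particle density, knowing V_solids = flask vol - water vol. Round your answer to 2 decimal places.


Step 1: Volume of solids = flask volume - water volume with soil
Step 2: V_solids = 57.3 - 24.6 = 32.7 mL
Step 3: Particle density = mass / V_solids = 94.3 / 32.7 = 2.88 g/cm^3

2.88


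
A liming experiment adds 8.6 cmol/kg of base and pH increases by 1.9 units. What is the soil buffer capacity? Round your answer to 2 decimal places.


Step 1: BC = change in base / change in pH
Step 2: BC = 8.6 / 1.9
Step 3: BC = 4.53 cmol/(kg*pH unit)

4.53


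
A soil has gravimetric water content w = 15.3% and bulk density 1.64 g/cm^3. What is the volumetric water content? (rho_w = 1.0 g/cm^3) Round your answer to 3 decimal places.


Step 1: theta = (w / 100) * BD / rho_w
Step 2: theta = (15.3 / 100) * 1.64 / 1.0
Step 3: theta = 0.153 * 1.64
Step 4: theta = 0.251

0.251


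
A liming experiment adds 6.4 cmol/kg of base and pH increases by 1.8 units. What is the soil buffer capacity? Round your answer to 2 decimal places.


Step 1: BC = change in base / change in pH
Step 2: BC = 6.4 / 1.8
Step 3: BC = 3.56 cmol/(kg*pH unit)

3.56


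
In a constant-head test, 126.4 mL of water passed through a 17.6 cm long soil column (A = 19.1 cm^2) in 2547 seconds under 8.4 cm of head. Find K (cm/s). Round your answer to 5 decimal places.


Step 1: K = Q * L / (A * t * h)
Step 2: Numerator = 126.4 * 17.6 = 2224.64
Step 3: Denominator = 19.1 * 2547 * 8.4 = 408640.68
Step 4: K = 2224.64 / 408640.68 = 0.00544 cm/s

0.00544


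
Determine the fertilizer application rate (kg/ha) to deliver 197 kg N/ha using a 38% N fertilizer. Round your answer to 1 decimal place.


Step 1: Fertilizer rate = target N / (N content / 100)
Step 2: Rate = 197 / (38 / 100)
Step 3: Rate = 197 / 0.38
Step 4: Rate = 518.4 kg/ha

518.4


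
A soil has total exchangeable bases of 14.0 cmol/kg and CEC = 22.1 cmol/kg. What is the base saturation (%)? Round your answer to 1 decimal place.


Step 1: BS = 100 * (sum of bases) / CEC
Step 2: BS = 100 * 14.0 / 22.1
Step 3: BS = 63.3%

63.3


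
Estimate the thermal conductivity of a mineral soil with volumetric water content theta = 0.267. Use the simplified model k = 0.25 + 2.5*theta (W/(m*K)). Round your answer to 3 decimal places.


Step 1: k = 0.25 + 2.5 * theta
Step 2: k = 0.25 + 2.5 * 0.267
Step 3: k = 0.25 + 0.668
Step 4: k = 0.918 W/(m*K)

0.918


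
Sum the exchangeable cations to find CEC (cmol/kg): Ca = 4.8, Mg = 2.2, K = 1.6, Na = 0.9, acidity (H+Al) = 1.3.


Step 1: CEC = Ca + Mg + K + Na + (H+Al)
Step 2: CEC = 4.8 + 2.2 + 1.6 + 0.9 + 1.3
Step 3: CEC = 10.8 cmol/kg

10.8


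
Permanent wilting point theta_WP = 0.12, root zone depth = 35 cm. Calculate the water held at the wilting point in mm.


Step 1: Water (mm) = theta_WP * depth * 10
Step 2: Water = 0.12 * 35 * 10
Step 3: Water = 42.0 mm

42.0


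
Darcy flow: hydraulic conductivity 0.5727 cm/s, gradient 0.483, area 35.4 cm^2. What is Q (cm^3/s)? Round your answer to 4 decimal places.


Step 1: Apply Darcy's law: Q = K * i * A
Step 2: Q = 0.5727 * 0.483 * 35.4
Step 3: Q = 9.7921 cm^3/s

9.7921


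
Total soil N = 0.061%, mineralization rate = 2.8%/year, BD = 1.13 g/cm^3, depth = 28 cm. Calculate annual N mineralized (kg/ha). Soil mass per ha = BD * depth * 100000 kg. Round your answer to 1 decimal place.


Step 1: Soil mass per ha = BD * depth * 100000 = 1.13 * 28 * 100000 = 3164000 kg
Step 2: Total N pool = soil mass * N%/100 = 3164000 * 0.061/100 = 1930.04 kg/ha
Step 3: N mineralized = N pool * rate%/100 = 1930.04 * 2.8/100 = 54.0 kg/ha/yr

54.0


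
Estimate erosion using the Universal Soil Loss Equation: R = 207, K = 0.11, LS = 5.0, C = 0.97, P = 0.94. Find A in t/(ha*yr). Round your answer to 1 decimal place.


Step 1: A = R * K * LS * C * P
Step 2: R * K = 207 * 0.11 = 22.77
Step 3: (R*K) * LS = 22.77 * 5.0 = 113.85
Step 4: * C * P = 113.85 * 0.97 * 0.94 = 103.8
Step 5: A = 103.8 t/(ha*yr)

103.8


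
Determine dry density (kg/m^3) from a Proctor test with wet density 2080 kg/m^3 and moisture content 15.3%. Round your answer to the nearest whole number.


Step 1: Dry density = wet density / (1 + w/100)
Step 2: Dry density = 2080 / (1 + 15.3/100)
Step 3: Dry density = 2080 / 1.153
Step 4: Dry density = 1804 kg/m^3

1804


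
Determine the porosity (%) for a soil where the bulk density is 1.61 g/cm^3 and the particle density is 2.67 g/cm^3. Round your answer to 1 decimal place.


Step 1: Formula: n = 100 * (1 - BD / PD)
Step 2: n = 100 * (1 - 1.61 / 2.67)
Step 3: n = 100 * (1 - 0.603)
Step 4: n = 39.7%

39.7


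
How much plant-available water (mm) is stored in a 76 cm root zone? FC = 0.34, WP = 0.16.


Step 1: Available water = (FC - WP) * depth * 10
Step 2: AW = (0.34 - 0.16) * 76 * 10
Step 3: AW = 0.18 * 76 * 10
Step 4: AW = 136.8 mm

136.8


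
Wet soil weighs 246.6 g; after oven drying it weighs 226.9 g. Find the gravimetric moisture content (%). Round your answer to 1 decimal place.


Step 1: Water mass = wet - dry = 246.6 - 226.9 = 19.7 g
Step 2: w = 100 * water mass / dry mass
Step 3: w = 100 * 19.7 / 226.9 = 8.7%

8.7


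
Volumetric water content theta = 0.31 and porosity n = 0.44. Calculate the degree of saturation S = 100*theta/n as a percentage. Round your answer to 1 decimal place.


Step 1: S = 100 * theta_v / n
Step 2: S = 100 * 0.31 / 0.44
Step 3: S = 70.5%

70.5


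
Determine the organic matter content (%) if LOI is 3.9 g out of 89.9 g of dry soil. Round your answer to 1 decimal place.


Step 1: OM% = 100 * LOI / sample mass
Step 2: OM = 100 * 3.9 / 89.9
Step 3: OM = 4.3%

4.3


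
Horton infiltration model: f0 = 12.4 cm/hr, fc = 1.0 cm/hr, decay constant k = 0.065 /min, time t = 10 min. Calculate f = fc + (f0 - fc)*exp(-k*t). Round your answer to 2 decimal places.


Step 1: f = fc + (f0 - fc) * exp(-k * t)
Step 2: exp(-0.065 * 10) = 0.522046
Step 3: f = 1.0 + (12.4 - 1.0) * 0.522046
Step 4: f = 1.0 + 11.4 * 0.522046
Step 5: f = 6.95 cm/hr

6.95


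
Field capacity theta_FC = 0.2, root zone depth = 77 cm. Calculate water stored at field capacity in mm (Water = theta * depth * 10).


Step 1: Water (mm) = theta_FC * depth (cm) * 10
Step 2: Water = 0.2 * 77 * 10
Step 3: Water = 154.0 mm

154.0


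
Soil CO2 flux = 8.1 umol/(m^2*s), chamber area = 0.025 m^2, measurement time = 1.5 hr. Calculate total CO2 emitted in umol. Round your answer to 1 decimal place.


Step 1: Convert time to seconds: 1.5 hr * 3600 = 5400.0 s
Step 2: Total = flux * area * time_s
Step 3: Total = 8.1 * 0.025 * 5400.0
Step 4: Total = 1093.5 umol

1093.5


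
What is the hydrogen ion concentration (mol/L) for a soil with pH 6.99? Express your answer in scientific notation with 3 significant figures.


Step 1: [H+] = 10^(-pH)
Step 2: [H+] = 10^(-6.99)
Step 3: [H+] = 1.02e-07 mol/L

1.02e-07


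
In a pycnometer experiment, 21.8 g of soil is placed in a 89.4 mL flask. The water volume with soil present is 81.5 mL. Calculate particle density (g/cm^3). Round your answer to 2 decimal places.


Step 1: Volume of solids = flask volume - water volume with soil
Step 2: V_solids = 89.4 - 81.5 = 7.9 mL
Step 3: Particle density = mass / V_solids = 21.8 / 7.9 = 2.76 g/cm^3

2.76


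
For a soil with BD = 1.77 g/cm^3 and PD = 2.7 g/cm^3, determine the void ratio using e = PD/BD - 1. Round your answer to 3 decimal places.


Step 1: e = PD / BD - 1
Step 2: e = 2.7 / 1.77 - 1
Step 3: e = 1.52542 - 1
Step 4: e = 0.525

0.525


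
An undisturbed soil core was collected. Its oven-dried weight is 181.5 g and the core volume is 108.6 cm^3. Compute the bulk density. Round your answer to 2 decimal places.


Step 1: Identify the formula: BD = dry mass / volume
Step 2: Substitute values: BD = 181.5 / 108.6
Step 3: BD = 1.67 g/cm^3

1.67


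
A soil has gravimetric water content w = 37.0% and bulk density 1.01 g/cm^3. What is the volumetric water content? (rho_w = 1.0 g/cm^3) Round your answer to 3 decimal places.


Step 1: theta = (w / 100) * BD / rho_w
Step 2: theta = (37.0 / 100) * 1.01 / 1.0
Step 3: theta = 0.37 * 1.01
Step 4: theta = 0.374

0.374


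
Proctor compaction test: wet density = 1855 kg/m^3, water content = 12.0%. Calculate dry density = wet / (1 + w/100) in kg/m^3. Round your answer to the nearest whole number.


Step 1: Dry density = wet density / (1 + w/100)
Step 2: Dry density = 1855 / (1 + 12.0/100)
Step 3: Dry density = 1855 / 1.12
Step 4: Dry density = 1656 kg/m^3

1656


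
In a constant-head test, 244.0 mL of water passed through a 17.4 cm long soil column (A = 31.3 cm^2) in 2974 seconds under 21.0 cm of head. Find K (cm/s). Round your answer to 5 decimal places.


Step 1: K = Q * L / (A * t * h)
Step 2: Numerator = 244.0 * 17.4 = 4245.6
Step 3: Denominator = 31.3 * 2974 * 21.0 = 1954810.2
Step 4: K = 4245.6 / 1954810.2 = 0.00217 cm/s

0.00217


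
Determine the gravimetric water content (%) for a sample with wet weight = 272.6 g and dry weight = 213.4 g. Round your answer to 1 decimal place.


Step 1: Water mass = wet - dry = 272.6 - 213.4 = 59.2 g
Step 2: w = 100 * water mass / dry mass
Step 3: w = 100 * 59.2 / 213.4 = 27.7%

27.7


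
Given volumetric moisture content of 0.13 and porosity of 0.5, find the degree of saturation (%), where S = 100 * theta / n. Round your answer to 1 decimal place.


Step 1: S = 100 * theta_v / n
Step 2: S = 100 * 0.13 / 0.5
Step 3: S = 26.0%

26.0


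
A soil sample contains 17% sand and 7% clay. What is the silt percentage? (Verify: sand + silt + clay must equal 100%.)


Step 1: sand + silt + clay = 100%
Step 2: silt = 100 - sand - clay
Step 3: silt = 100 - 17 - 7
Step 4: silt = 76%

76


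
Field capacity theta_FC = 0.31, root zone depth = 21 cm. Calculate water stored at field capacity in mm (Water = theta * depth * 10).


Step 1: Water (mm) = theta_FC * depth (cm) * 10
Step 2: Water = 0.31 * 21 * 10
Step 3: Water = 65.1 mm

65.1


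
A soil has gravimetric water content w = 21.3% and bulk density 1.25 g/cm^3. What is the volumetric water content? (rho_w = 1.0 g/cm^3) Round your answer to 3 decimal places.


Step 1: theta = (w / 100) * BD / rho_w
Step 2: theta = (21.3 / 100) * 1.25 / 1.0
Step 3: theta = 0.213 * 1.25
Step 4: theta = 0.266

0.266


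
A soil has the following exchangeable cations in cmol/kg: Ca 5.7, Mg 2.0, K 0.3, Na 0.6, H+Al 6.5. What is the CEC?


Step 1: CEC = Ca + Mg + K + Na + (H+Al)
Step 2: CEC = 5.7 + 2.0 + 0.3 + 0.6 + 6.5
Step 3: CEC = 15.1 cmol/kg

15.1


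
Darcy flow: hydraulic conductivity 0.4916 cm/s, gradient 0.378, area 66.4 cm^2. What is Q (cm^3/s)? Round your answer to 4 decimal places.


Step 1: Apply Darcy's law: Q = K * i * A
Step 2: Q = 0.4916 * 0.378 * 66.4
Step 3: Q = 12.3388 cm^3/s

12.3388


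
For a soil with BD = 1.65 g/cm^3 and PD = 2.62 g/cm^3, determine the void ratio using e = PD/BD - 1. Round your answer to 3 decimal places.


Step 1: e = PD / BD - 1
Step 2: e = 2.62 / 1.65 - 1
Step 3: e = 1.58788 - 1
Step 4: e = 0.588

0.588


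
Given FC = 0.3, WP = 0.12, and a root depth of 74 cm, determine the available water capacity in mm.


Step 1: Available water = (FC - WP) * depth * 10
Step 2: AW = (0.3 - 0.12) * 74 * 10
Step 3: AW = 0.18 * 74 * 10
Step 4: AW = 133.2 mm

133.2


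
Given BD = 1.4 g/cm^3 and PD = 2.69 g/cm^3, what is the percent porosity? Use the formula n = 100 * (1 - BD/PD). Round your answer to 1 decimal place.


Step 1: Formula: n = 100 * (1 - BD / PD)
Step 2: n = 100 * (1 - 1.4 / 2.69)
Step 3: n = 100 * (1 - 0.52045)
Step 4: n = 48.0%

48.0


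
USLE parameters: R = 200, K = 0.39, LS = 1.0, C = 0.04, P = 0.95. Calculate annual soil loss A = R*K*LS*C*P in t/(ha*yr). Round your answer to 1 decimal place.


Step 1: A = R * K * LS * C * P
Step 2: R * K = 200 * 0.39 = 78.0
Step 3: (R*K) * LS = 78.0 * 1.0 = 78.0
Step 4: * C * P = 78.0 * 0.04 * 0.95 = 3.0
Step 5: A = 3.0 t/(ha*yr)

3.0


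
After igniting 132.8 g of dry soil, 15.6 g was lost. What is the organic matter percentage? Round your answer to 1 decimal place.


Step 1: OM% = 100 * LOI / sample mass
Step 2: OM = 100 * 15.6 / 132.8
Step 3: OM = 11.7%

11.7


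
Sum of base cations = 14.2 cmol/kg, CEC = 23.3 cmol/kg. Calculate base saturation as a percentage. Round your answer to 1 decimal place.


Step 1: BS = 100 * (sum of bases) / CEC
Step 2: BS = 100 * 14.2 / 23.3
Step 3: BS = 60.9%

60.9


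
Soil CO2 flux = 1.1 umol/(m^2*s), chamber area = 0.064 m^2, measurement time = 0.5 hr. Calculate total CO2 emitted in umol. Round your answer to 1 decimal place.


Step 1: Convert time to seconds: 0.5 hr * 3600 = 1800.0 s
Step 2: Total = flux * area * time_s
Step 3: Total = 1.1 * 0.064 * 1800.0
Step 4: Total = 126.7 umol

126.7


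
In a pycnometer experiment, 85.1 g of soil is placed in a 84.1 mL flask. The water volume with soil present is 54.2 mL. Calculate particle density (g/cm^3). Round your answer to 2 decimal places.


Step 1: Volume of solids = flask volume - water volume with soil
Step 2: V_solids = 84.1 - 54.2 = 29.9 mL
Step 3: Particle density = mass / V_solids = 85.1 / 29.9 = 2.85 g/cm^3

2.85


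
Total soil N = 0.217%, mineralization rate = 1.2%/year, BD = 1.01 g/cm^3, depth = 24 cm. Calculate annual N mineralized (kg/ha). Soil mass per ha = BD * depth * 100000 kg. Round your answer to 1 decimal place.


Step 1: Soil mass per ha = BD * depth * 100000 = 1.01 * 24 * 100000 = 2424000 kg
Step 2: Total N pool = soil mass * N%/100 = 2424000 * 0.217/100 = 5260.08 kg/ha
Step 3: N mineralized = N pool * rate%/100 = 5260.08 * 1.2/100 = 63.1 kg/ha/yr

63.1


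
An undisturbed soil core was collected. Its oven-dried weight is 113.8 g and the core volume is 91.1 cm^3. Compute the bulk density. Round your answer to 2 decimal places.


Step 1: Identify the formula: BD = dry mass / volume
Step 2: Substitute values: BD = 113.8 / 91.1
Step 3: BD = 1.25 g/cm^3

1.25


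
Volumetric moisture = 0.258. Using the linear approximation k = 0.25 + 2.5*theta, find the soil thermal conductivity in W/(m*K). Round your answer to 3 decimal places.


Step 1: k = 0.25 + 2.5 * theta
Step 2: k = 0.25 + 2.5 * 0.258
Step 3: k = 0.25 + 0.645
Step 4: k = 0.895 W/(m*K)

0.895


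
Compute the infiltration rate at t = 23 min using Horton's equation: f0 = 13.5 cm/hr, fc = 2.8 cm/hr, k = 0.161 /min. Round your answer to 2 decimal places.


Step 1: f = fc + (f0 - fc) * exp(-k * t)
Step 2: exp(-0.161 * 23) = 0.024649
Step 3: f = 2.8 + (13.5 - 2.8) * 0.024649
Step 4: f = 2.8 + 10.7 * 0.024649
Step 5: f = 3.06 cm/hr

3.06


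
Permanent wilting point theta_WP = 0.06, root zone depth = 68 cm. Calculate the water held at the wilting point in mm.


Step 1: Water (mm) = theta_WP * depth * 10
Step 2: Water = 0.06 * 68 * 10
Step 3: Water = 40.8 mm

40.8


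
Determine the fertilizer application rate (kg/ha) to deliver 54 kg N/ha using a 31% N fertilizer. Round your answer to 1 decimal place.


Step 1: Fertilizer rate = target N / (N content / 100)
Step 2: Rate = 54 / (31 / 100)
Step 3: Rate = 54 / 0.31
Step 4: Rate = 174.2 kg/ha

174.2


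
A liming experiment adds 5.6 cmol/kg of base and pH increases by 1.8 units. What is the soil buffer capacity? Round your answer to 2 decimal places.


Step 1: BC = change in base / change in pH
Step 2: BC = 5.6 / 1.8
Step 3: BC = 3.11 cmol/(kg*pH unit)

3.11


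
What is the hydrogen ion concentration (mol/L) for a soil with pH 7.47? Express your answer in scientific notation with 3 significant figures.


Step 1: [H+] = 10^(-pH)
Step 2: [H+] = 10^(-7.47)
Step 3: [H+] = 3.39e-08 mol/L

3.39e-08


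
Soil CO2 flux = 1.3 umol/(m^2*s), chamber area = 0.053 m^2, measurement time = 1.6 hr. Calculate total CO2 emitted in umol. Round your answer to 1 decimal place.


Step 1: Convert time to seconds: 1.6 hr * 3600 = 5760.0 s
Step 2: Total = flux * area * time_s
Step 3: Total = 1.3 * 0.053 * 5760.0
Step 4: Total = 396.9 umol

396.9


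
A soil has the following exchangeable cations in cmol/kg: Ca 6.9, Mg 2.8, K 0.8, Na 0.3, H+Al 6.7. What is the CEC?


Step 1: CEC = Ca + Mg + K + Na + (H+Al)
Step 2: CEC = 6.9 + 2.8 + 0.8 + 0.3 + 6.7
Step 3: CEC = 17.5 cmol/kg

17.5


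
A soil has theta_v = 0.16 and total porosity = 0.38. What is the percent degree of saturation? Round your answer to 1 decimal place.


Step 1: S = 100 * theta_v / n
Step 2: S = 100 * 0.16 / 0.38
Step 3: S = 42.1%

42.1


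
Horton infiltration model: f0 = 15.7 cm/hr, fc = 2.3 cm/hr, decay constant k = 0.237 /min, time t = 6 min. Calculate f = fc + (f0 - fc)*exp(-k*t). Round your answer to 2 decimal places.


Step 1: f = fc + (f0 - fc) * exp(-k * t)
Step 2: exp(-0.237 * 6) = 0.241231
Step 3: f = 2.3 + (15.7 - 2.3) * 0.241231
Step 4: f = 2.3 + 13.4 * 0.241231
Step 5: f = 5.53 cm/hr

5.53


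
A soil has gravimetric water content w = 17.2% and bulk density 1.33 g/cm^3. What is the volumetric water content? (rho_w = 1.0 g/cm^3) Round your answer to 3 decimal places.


Step 1: theta = (w / 100) * BD / rho_w
Step 2: theta = (17.2 / 100) * 1.33 / 1.0
Step 3: theta = 0.172 * 1.33
Step 4: theta = 0.229

0.229


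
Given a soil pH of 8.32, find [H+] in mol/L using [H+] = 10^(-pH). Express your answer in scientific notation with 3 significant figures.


Step 1: [H+] = 10^(-pH)
Step 2: [H+] = 10^(-8.32)
Step 3: [H+] = 4.79e-09 mol/L

4.79e-09


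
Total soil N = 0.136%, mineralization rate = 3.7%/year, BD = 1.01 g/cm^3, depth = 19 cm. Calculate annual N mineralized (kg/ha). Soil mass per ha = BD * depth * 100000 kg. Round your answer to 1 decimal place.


Step 1: Soil mass per ha = BD * depth * 100000 = 1.01 * 19 * 100000 = 1919000 kg
Step 2: Total N pool = soil mass * N%/100 = 1919000 * 0.136/100 = 2609.84 kg/ha
Step 3: N mineralized = N pool * rate%/100 = 2609.84 * 3.7/100 = 96.6 kg/ha/yr

96.6


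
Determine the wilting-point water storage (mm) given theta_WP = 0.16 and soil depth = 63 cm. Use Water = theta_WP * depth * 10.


Step 1: Water (mm) = theta_WP * depth * 10
Step 2: Water = 0.16 * 63 * 10
Step 3: Water = 100.8 mm

100.8


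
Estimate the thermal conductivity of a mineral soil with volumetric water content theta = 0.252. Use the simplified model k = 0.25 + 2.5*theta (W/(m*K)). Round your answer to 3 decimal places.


Step 1: k = 0.25 + 2.5 * theta
Step 2: k = 0.25 + 2.5 * 0.252
Step 3: k = 0.25 + 0.63
Step 4: k = 0.88 W/(m*K)

0.88


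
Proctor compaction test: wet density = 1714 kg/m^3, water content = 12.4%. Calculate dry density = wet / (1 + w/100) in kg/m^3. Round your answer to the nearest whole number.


Step 1: Dry density = wet density / (1 + w/100)
Step 2: Dry density = 1714 / (1 + 12.4/100)
Step 3: Dry density = 1714 / 1.124
Step 4: Dry density = 1525 kg/m^3

1525


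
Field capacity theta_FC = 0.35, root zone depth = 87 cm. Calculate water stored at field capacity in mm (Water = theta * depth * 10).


Step 1: Water (mm) = theta_FC * depth (cm) * 10
Step 2: Water = 0.35 * 87 * 10
Step 3: Water = 304.5 mm

304.5


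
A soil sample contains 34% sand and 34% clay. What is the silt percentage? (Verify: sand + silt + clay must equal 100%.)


Step 1: sand + silt + clay = 100%
Step 2: silt = 100 - sand - clay
Step 3: silt = 100 - 34 - 34
Step 4: silt = 32%

32
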